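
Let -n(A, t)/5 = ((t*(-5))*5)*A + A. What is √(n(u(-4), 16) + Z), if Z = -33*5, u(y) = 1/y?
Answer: 3*I*√295/2 ≈ 25.763*I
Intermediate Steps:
u(y) = 1/y
n(A, t) = -5*A + 125*A*t (n(A, t) = -5*(((t*(-5))*5)*A + A) = -5*((-5*t*5)*A + A) = -5*((-25*t)*A + A) = -5*(-25*A*t + A) = -5*(A - 25*A*t) = -5*A + 125*A*t)
Z = -165
√(n(u(-4), 16) + Z) = √(5*(-1 + 25*16)/(-4) - 165) = √(5*(-¼)*(-1 + 400) - 165) = √(5*(-¼)*399 - 165) = √(-1995/4 - 165) = √(-2655/4) = 3*I*√295/2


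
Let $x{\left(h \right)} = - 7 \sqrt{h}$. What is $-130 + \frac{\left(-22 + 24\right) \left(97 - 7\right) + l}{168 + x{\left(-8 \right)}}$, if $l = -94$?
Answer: $- \frac{66172}{511} + \frac{43 i \sqrt{2}}{1022} \approx -129.5 + 0.059502 i$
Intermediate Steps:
$-130 + \frac{\left(-22 + 24\right) \left(97 - 7\right) + l}{168 + x{\left(-8 \right)}} = -130 + \frac{\left(-22 + 24\right) \left(97 - 7\right) - 94}{168 - 7 \sqrt{-8}} = -130 + \frac{2 \cdot 90 - 94}{168 - 7 \cdot 2 i \sqrt{2}} = -130 + \frac{180 - 94}{168 - 14 i \sqrt{2}} = -130 + \frac{86}{168 - 14 i \sqrt{2}}$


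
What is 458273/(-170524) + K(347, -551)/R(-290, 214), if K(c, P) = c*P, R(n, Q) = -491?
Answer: 32378665185/83727284 ≈ 386.72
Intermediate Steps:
K(c, P) = P*c
458273/(-170524) + K(347, -551)/R(-290, 214) = 458273/(-170524) - 551*347/(-491) = 458273*(-1/170524) - 191197*(-1/491) = -458273/170524 + 191197/491 = 32378665185/83727284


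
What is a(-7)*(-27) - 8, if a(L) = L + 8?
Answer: -35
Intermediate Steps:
a(L) = 8 + L
a(-7)*(-27) - 8 = (8 - 7)*(-27) - 8 = 1*(-27) - 8 = -27 - 8 = -35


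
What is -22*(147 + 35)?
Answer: -4004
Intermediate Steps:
-22*(147 + 35) = -22*182 = -1*4004 = -4004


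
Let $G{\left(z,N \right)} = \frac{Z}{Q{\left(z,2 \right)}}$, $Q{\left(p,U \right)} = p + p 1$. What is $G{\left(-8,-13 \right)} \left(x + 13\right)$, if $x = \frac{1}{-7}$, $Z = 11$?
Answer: $- \frac{495}{56} \approx -8.8393$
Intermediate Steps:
$Q{\left(p,U \right)} = 2 p$ ($Q{\left(p,U \right)} = p + p = 2 p$)
$x = - \frac{1}{7} \approx -0.14286$
$G{\left(z,N \right)} = \frac{11}{2 z}$
$G{\left(-8,-13 \right)} \left(x + 13\right) = \frac{11}{2 \left(-8\right)} \left(- \frac{1}{7} + 13\right) = \frac{11}{2} \left(- \frac{1}{8}\right) \frac{90}{7} = \left(- \frac{11}{16}\right) \frac{90}{7} = - \frac{495}{56}$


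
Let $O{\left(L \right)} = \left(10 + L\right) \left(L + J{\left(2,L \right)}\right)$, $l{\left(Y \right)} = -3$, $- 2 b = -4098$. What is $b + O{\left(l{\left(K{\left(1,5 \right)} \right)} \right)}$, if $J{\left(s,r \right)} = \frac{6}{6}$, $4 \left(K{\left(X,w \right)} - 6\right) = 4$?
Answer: $2035$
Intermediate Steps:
$K{\left(X,w \right)} = 7$ ($K{\left(X,w \right)} = 6 + \frac{1}{4} \cdot 4 = 6 + 1 = 7$)
$b = 2049$ ($b = \left(- \frac{1}{2}\right) \left(-4098\right) = 2049$)
$J{\left(s,r \right)} = 1$ ($J{\left(s,r \right)} = 6 \cdot \frac{1}{6} = 1$)
$O{\left(L \right)} = \left(1 + L\right) \left(10 + L\right)$ ($O{\left(L \right)} = \left(10 + L\right) \left(L + 1\right) = \left(10 + L\right) \left(1 + L\right) = \left(1 + L\right) \left(10 + L\right)$)
$b + O{\left(l{\left(K{\left(1,5 \right)} \right)} \right)} = 2049 + \left(10 + \left(-3\right)^{2} + 11 \left(-3\right)\right) = 2049 + \left(10 + 9 - 33\right) = 2049 - 14 = 2035$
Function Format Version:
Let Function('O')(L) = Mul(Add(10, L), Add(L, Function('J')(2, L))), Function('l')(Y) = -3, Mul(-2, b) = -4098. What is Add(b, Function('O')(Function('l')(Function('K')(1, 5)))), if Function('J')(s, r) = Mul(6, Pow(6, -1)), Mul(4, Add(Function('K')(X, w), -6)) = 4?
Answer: 2035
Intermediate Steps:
Function('K')(X, w) = 7 (Function('K')(X, w) = Add(6, Mul(Rational(1, 4), 4)) = Add(6, 1) = 7)
b = 2049 (b = Mul(Rational(-1, 2), -4098) = 2049)
Function('J')(s, r) = 1 (Function('J')(s, r) = Mul(6, Rational(1, 6)) = 1)
Function('O')(L) = Mul(Add(1, L), Add(10, L)) (Function('O')(L) = Mul(Add(10, L), Add(L, 1)) = Mul(Add(10, L), Add(1, L)) = Mul(Add(1, L), Add(10, L)))
Add(b, Function('O')(Function('l')(Function('K')(1, 5)))) = Add(2049, Add(10, Pow(-3, 2), Mul(11, -3))) = Add(2049, Add(10, 9, -33)) = Add(2049, -14) = 2035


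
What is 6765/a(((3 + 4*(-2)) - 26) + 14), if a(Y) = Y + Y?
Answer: -6765/34 ≈ -198.97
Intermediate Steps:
a(Y) = 2*Y
6765/a(((3 + 4*(-2)) - 26) + 14) = 6765/((2*(((3 + 4*(-2)) - 26) + 14))) = 6765/((2*(((3 - 8) - 26) + 14))) = 6765/((2*((-5 - 26) + 14))) = 6765/((2*(-31 + 14))) = 6765/((2*(-17))) = 6765/(-34) = 6765*(-1/34) = -6765/34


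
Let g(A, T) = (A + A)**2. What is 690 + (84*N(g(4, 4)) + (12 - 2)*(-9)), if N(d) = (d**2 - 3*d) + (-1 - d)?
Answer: 323076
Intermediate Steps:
g(A, T) = 4*A**2 (g(A, T) = (2*A)**2 = 4*A**2)
N(d) = -1 + d**2 - 4*d
690 + (84*N(g(4, 4)) + (12 - 2)*(-9)) = 690 + (84*(-1 + (4*4**2)**2 - 16*4**2) + (12 - 2)*(-9)) = 690 + (84*(-1 + (4*16)**2 - 16*16) + 10*(-9)) = 690 + (84*(-1 + 64**2 - 4*64) - 90) = 690 + (84*(-1 + 4096 - 256) - 90) = 690 + (84*3839 - 90) = 690 + (322476 - 90) = 690 + 322386 = 323076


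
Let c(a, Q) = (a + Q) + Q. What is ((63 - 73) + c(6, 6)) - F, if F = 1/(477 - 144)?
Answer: 2663/333 ≈ 7.9970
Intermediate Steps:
c(a, Q) = a + 2*Q (c(a, Q) = (Q + a) + Q = a + 2*Q)
F = 1/333 ≈ 0.0030030
((63 - 73) + c(6, 6)) - F = ((63 - 73) + (6 + 2*6)) - 1*1/333 = (-10 + (6 + 12)) - 1/333 = (-10 + 18) - 1/333 = 8 - 1/333 = 2663/333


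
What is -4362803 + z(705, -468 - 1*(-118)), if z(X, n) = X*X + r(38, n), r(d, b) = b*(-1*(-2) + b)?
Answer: -3743978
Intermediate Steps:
r(d, b) = b*(2 + b)
z(X, n) = X² + n*(2 + n) (z(X, n) = X*X + n*(2 + n) = X² + n*(2 + n))
-4362803 + z(705, -468 - 1*(-118)) = -4362803 + (705² + (-468 - 1*(-118))*(2 + (-468 - 1*(-118)))) = -4362803 + (497025 + (-468 + 118)*(2 + (-468 + 118))) = -4362803 + (497025 - 350*(2 - 350)) = -4362803 + (497025 - 350*(-348)) = -4362803 + (497025 + 121800) = -4362803 + 618825 = -3743978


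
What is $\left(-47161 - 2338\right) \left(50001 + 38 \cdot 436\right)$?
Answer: $-3295098931$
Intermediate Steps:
$\left(-47161 - 2338\right) \left(50001 + 38 \cdot 436\right) = - 49499 \left(50001 + 16568\right) = \left(-49499\right) 66569 = -3295098931$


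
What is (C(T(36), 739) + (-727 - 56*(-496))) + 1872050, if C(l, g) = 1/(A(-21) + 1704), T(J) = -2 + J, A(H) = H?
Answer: 3196183618/1683 ≈ 1.8991e+6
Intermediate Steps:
C(l, g) = 1/1683 (C(l, g) = 1/(-21 + 1704) = 1/1683)
(C(T(36), 739) + (-727 - 56*(-496))) + 1872050 = (1/1683 + (-727 - 56*(-496))) + 1872050 = (1/1683 + (-727 + 27776)) + 1872050 = (1/1683 + 27049) + 1872050 = 45523468/1683 + 1872050 = 3196183618/1683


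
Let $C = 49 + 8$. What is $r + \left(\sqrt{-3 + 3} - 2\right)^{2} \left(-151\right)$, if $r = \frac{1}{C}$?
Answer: $- \frac{34427}{57} \approx -603.98$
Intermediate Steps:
$C = 57$
$r = \frac{1}{57} \approx 0.017544$
$r + \left(\sqrt{-3 + 3} - 2\right)^{2} \left(-151\right) = \frac{1}{57} + \left(\sqrt{-3 + 3} - 2\right)^{2} \left(-151\right) = \frac{1}{57} + \left(\sqrt{0} - 2\right)^{2} \left(-151\right) = \frac{1}{57} + \left(0 - 2\right)^{2} \left(-151\right) = \frac{1}{57} + \left(-2\right)^{2} \left(-151\right) = \frac{1}{57} + 4 \left(-151\right) = \frac{1}{57} - 604 = - \frac{34427}{57}$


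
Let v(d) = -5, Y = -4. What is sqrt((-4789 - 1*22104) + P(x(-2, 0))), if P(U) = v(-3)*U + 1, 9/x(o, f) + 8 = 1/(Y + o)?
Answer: 3*I*sqrt(146382)/7 ≈ 163.97*I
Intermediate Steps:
x(o, f) = 9/(-8 + 1/(-4 + o))
P(U) = 1 - 5*U (P(U) = -5*U + 1 = 1 - 5*U)
sqrt((-4789 - 1*22104) + P(x(-2, 0))) = sqrt((-4789 - 1*22104) + (1 - 45*(4 - 1*(-2))/(-33 + 8*(-2)))) = sqrt((-4789 - 22104) + (1 - 45*(4 + 2)/(-33 - 16))) = sqrt(-26893 + (1 - 45*6/(-49))) = sqrt(-26893 + (1 - 45*(-1)*6/49)) = sqrt(-26893 + (1 - 5*(-54/49))) = sqrt(-26893 + (1 + 270/49)) = sqrt(-26893 + 319/49) = sqrt(-1317438/49) = 3*I*sqrt(146382)/7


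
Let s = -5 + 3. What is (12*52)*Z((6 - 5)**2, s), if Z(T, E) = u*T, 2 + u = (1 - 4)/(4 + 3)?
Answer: -10608/7 ≈ -1515.4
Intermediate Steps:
s = -2
u = -17/7 (u = -2 + (1 - 4)/(4 + 3) = -2 - 3/7 = -17/7 ≈ -2.4286)
Z(T, E) = -17*T/7
(12*52)*Z((6 - 5)**2, s) = (12*52)*(-17*(6 - 5)**2/7) = 624*(-17/7*1**2) = 624*(-17/7*1) = 624*(-17/7) = -10608/7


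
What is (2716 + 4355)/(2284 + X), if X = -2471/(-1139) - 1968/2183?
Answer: 17581596027/5682174749 ≈ 3.0942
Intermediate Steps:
X = 3152641/2486437 (X = -2471*(-1/1139) - 1968*1/2183 = 2471/1139 - 1968/2183 = 3152641/2486437 ≈ 1.2679)
(2716 + 4355)/(2284 + X) = (2716 + 4355)/(2284 + 3152641/2486437) = 7071/(5682174749/2486437) = 7071*(2486437/5682174749) = 17581596027/5682174749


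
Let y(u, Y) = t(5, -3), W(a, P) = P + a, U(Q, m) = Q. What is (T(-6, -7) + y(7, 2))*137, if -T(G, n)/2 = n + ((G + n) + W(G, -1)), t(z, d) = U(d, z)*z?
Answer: 5343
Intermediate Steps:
t(z, d) = d*z
y(u, Y) = -15 (y(u, Y) = -3*5 = -15)
T(G, n) = 2 - 4*G - 4*n (T(G, n) = -2*(n + ((G + n) + (-1 + G))) = -2*(n + (-1 + n + 2*G)) = -2*(-1 + 2*G + 2*n) = 2 - 4*G - 4*n)
(T(-6, -7) + y(7, 2))*137 = ((2 - 4*(-6) - 4*(-7)) - 15)*137 = ((2 + 24 + 28) - 15)*137 = (54 - 15)*137 = 39*137 = 5343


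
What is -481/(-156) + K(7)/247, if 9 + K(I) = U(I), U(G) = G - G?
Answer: 9031/2964 ≈ 3.0469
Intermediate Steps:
U(G) = 0
K(I) = -9 (K(I) = -9 + 0 = -9)
-481/(-156) + K(7)/247 = -481/(-156) - 9/247 = -481*(-1/156) - 9*1/247 = 37/12 - 9/247 = 9031/2964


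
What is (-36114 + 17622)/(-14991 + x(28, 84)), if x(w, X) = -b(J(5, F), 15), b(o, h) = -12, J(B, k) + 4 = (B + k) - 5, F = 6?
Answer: 6164/4993 ≈ 1.2345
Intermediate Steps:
J(B, k) = -9 + B + k (J(B, k) = -4 + ((B + k) - 5) = -4 + (-5 + B + k) = -9 + B + k)
x(w, X) = 12 (x(w, X) = -1*(-12) = 12)
(-36114 + 17622)/(-14991 + x(28, 84)) = (-36114 + 17622)/(-14991 + 12) = -18492/(-14979) = -18492*(-1/14979) = 6164/4993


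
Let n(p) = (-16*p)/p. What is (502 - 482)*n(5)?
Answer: -320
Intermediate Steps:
n(p) = -16
(502 - 482)*n(5) = (502 - 482)*(-16) = 20*(-16) = -320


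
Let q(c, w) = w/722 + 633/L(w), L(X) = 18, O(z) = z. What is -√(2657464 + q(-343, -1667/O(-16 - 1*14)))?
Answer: -√95935722695/190 ≈ -1630.2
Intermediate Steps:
q(c, w) = 211/6 + w/722 (q(c, w) = w/722 + 633/18 = w*(1/722) + 633*(1/18) = w/722 + 211/6 = 211/6 + w/722)
-√(2657464 + q(-343, -1667/O(-16 - 1*14))) = -√(2657464 + (211/6 + (-1667/(-16 - 1*14))/722)) = -√(2657464 + (211/6 + (-1667/(-16 - 14))/722)) = -√(2657464 + (211/6 + (-1667/(-30))/722)) = -√(2657464 + (211/6 + (-1667*(-1/30))/722)) = -√(2657464 + (211/6 + (1/722)*(1667/30))) = -√(2657464 + (211/6 + 1667/21660)) = -√(2657464 + 254459/7220) = -√(19187144539/7220) = -√95935722695/190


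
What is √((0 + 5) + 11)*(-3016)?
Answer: -12064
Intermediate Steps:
√((0 + 5) + 11)*(-3016) = √(5 + 11)*(-3016) = √16*(-3016) = 4*(-3016) = -12064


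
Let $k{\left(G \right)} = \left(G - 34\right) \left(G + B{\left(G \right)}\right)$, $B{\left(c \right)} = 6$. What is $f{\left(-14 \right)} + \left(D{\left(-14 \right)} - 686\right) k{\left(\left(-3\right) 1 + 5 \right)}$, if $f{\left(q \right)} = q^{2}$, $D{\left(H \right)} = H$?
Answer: $179396$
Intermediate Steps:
$k{\left(G \right)} = \left(-34 + G\right) \left(6 + G\right)$ ($k{\left(G \right)} = \left(G - 34\right) \left(G + 6\right) = \left(-34 + G\right) \left(6 + G\right)$)
$f{\left(-14 \right)} + \left(D{\left(-14 \right)} - 686\right) k{\left(\left(-3\right) 1 + 5 \right)} = \left(-14\right)^{2} + \left(-14 - 686\right) \left(-204 + \left(\left(-3\right) 1 + 5\right)^{2} - 28 \left(\left(-3\right) 1 + 5\right)\right) = 196 + \left(-14 - 686\right) \left(-204 + \left(-3 + 5\right)^{2} - 28 \left(-3 + 5\right)\right) = 196 - 700 \left(-204 + 2^{2} - 56\right) = 196 - 700 \left(-204 + 4 - 56\right) = 196 - -179200 = 196 + 179200 = 179396$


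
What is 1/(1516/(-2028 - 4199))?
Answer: -6227/1516 ≈ -4.1075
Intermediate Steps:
1/(1516/(-2028 - 4199)) = 1/(1516/(-6227)) = 1/(1516*(-1/6227)) = 1/(-1516/6227) = -6227/1516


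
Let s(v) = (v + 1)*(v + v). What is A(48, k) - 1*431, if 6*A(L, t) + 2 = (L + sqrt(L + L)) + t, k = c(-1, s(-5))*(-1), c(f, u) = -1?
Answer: -2539/6 + 2*sqrt(6)/3 ≈ -421.53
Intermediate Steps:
s(v) = 2*v*(1 + v) (s(v) = (1 + v)*(2*v) = 2*v*(1 + v))
k = 1 (k = -1*(-1) = 1)
A(L, t) = -1/3 + L/6 + t/6 + sqrt(2)*sqrt(L)/6 (A(L, t) = -1/3 + ((L + sqrt(L + L)) + t)/6 = -1/3 + ((L + sqrt(2*L)) + t)/6 = -1/3 + ((L + sqrt(2)*sqrt(L)) + t)/6 = -1/3 + (L + t + sqrt(2)*sqrt(L))/6 = -1/3 + (L/6 + t/6 + sqrt(2)*sqrt(L)/6) = -1/3 + L/6 + t/6 + sqrt(2)*sqrt(L)/6)
A(48, k) - 1*431 = (-1/3 + (1/6)*48 + (1/6)*1 + sqrt(2)*sqrt(48)/6) - 1*431 = (-1/3 + 8 + 1/6 + sqrt(2)*(4*sqrt(3))/6) - 431 = (-1/3 + 8 + 1/6 + 2*sqrt(6)/3) - 431 = (47/6 + 2*sqrt(6)/3) - 431 = -2539/6 + 2*sqrt(6)/3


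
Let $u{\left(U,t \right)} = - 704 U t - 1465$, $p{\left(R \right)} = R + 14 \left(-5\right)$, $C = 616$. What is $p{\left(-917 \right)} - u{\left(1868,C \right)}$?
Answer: $810084830$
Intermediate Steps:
$p{\left(R \right)} = -70 + R$ ($p{\left(R \right)} = R - 70 = -70 + R$)
$u{\left(U,t \right)} = -1465 - 704 U t$ ($u{\left(U,t \right)} = - 704 U t - 1465 = -1465 - 704 U t$)
$p{\left(-917 \right)} - u{\left(1868,C \right)} = \left(-70 - 917\right) - \left(-1465 - 1315072 \cdot 616\right) = -987 - \left(-1465 - 810084352\right) = -987 - -810085817 = -987 + 810085817 = 810084830$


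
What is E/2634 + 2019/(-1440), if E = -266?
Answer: -316727/210720 ≈ -1.5031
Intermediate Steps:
E/2634 + 2019/(-1440) = -266/2634 + 2019/(-1440) = -266*1/2634 + 2019*(-1/1440) = -133/1317 - 673/480 = -316727/210720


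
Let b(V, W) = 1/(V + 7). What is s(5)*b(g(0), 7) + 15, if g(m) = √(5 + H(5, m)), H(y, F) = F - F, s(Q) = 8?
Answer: 179/11 - 2*√5/11 ≈ 15.866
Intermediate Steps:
H(y, F) = 0
g(m) = √5 (g(m) = √(5 + 0) = √5)
b(V, W) = 1/(7 + V)
s(5)*b(g(0), 7) + 15 = 8/(7 + √5) + 15 = 15 + 8/(7 + √5)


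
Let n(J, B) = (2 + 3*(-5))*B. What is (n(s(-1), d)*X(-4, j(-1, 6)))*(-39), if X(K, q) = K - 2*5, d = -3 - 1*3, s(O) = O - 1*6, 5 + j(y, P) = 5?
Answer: 42588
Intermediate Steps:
j(y, P) = 0 (j(y, P) = -5 + 5 = 0)
s(O) = -6 + O (s(O) = O - 6 = -6 + O)
d = -6 (d = -3 - 3 = -6)
n(J, B) = -13*B (n(J, B) = (2 - 15)*B = -13*B)
X(K, q) = -10 + K (X(K, q) = K - 10 = -10 + K)
(n(s(-1), d)*X(-4, j(-1, 6)))*(-39) = ((-13*(-6))*(-10 - 4))*(-39) = (78*(-14))*(-39) = -1092*(-39) = 42588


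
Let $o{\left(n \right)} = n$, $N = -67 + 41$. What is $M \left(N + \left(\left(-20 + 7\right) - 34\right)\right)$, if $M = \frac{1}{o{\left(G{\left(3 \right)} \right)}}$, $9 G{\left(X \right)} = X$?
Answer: $-219$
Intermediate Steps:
$N = -26$
$G{\left(X \right)} = \frac{X}{9}$
$M = 3$ ($M = \frac{1}{\frac{1}{9} \cdot 3} = \frac{1}{\frac{1}{3}} = 3$)
$M \left(N + \left(\left(-20 + 7\right) - 34\right)\right) = 3 \left(-26 + \left(\left(-20 + 7\right) - 34\right)\right) = 3 \left(-26 - 47\right) = 3 \left(-73\right) = -219$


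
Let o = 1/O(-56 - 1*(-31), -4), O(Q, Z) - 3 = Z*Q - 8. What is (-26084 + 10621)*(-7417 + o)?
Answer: 10895446282/95 ≈ 1.1469e+8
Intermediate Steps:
O(Q, Z) = -5 + Q*Z (O(Q, Z) = 3 + (Z*Q - 8) = 3 + (Q*Z - 8) = 3 + (-8 + Q*Z) = -5 + Q*Z)
o = 1/95 (o = 1/(-5 + (-56 - 1*(-31))*(-4)) = 1/(-5 + (-56 + 31)*(-4)) = 1/(-5 - 25*(-4)) = 1/(-5 + 100) = 1/95 ≈ 0.010526)
(-26084 + 10621)*(-7417 + o) = (-26084 + 10621)*(-7417 + 1/95) = -15463*(-704614/95) = 10895446282/95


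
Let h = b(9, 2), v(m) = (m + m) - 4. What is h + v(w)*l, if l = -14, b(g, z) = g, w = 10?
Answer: -215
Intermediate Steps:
v(m) = -4 + 2*m (v(m) = 2*m - 4 = -4 + 2*m)
h = 9
h + v(w)*l = 9 + (-4 + 2*10)*(-14) = 9 + (-4 + 20)*(-14) = 9 + 16*(-14) = 9 - 224 = -215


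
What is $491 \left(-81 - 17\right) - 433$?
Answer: $-48551$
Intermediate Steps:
$491 \left(-81 - 17\right) - 433 = 491 \left(-98\right) - 433 = -48118 - 433 = -48551$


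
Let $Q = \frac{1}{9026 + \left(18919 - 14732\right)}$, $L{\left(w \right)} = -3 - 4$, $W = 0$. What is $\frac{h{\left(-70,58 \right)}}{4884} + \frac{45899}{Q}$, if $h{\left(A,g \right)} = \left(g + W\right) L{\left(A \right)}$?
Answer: $\frac{1480983835051}{2442} \approx 6.0646 \cdot 10^{8}$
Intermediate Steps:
$L{\left(w \right)} = -7$ ($L{\left(w \right)} = -3 - 4 = -7$)
$Q = \frac{1}{13213}$ ($Q = \frac{1}{9026 + 4187} = \frac{1}{13213} \approx 7.5683 \cdot 10^{-5}$)
$h{\left(A,g \right)} = - 7 g$ ($h{\left(A,g \right)} = \left(g + 0\right) \left(-7\right) = g \left(-7\right) = - 7 g$)
$\frac{h{\left(-70,58 \right)}}{4884} + \frac{45899}{Q} = \frac{\left(-7\right) 58}{4884} + 45899 \frac{1}{\frac{1}{13213}} = \left(-406\right) \frac{1}{4884} + 45899 \cdot 13213 = - \frac{203}{2442} + 606463487 = \frac{1480983835051}{2442}$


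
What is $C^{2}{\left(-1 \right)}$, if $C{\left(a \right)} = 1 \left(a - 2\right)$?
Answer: $9$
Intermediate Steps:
$C{\left(a \right)} = -2 + a$ ($C{\left(a \right)} = 1 \left(-2 + a\right) = -2 + a$)
$C^{2}{\left(-1 \right)} = \left(-2 - 1\right)^{2} = \left(-3\right)^{2} = 9$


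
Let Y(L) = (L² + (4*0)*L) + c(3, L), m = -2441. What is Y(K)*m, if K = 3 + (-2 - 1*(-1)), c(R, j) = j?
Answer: -14646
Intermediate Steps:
K = 2 (K = 3 + (-2 + 1) = 3 - 1 = 2)
Y(L) = L + L² (Y(L) = (L² + (4*0)*L) + L = (L² + 0*L) + L = (L² + 0) + L = L² + L = L + L²)
Y(K)*m = (2*(1 + 2))*(-2441) = (2*3)*(-2441) = 6*(-2441) = -14646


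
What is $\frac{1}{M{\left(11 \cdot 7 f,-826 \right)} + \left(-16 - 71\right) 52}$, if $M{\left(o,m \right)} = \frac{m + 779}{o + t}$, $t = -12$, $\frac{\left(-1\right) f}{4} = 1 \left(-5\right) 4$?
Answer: $- \frac{6148}{27813599} \approx -0.00022104$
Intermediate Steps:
$f = 80$ ($f = - 4 \cdot 1 \left(-5\right) 4 = - 4 \left(\left(-5\right) 4\right) = \left(-4\right) \left(-20\right) = 80$)
$M{\left(o,m \right)} = \frac{779 + m}{-12 + o}$ ($M{\left(o,m \right)} = \frac{m + 779}{o - 12} = \frac{779 + m}{-12 + o}$)
$\frac{1}{M{\left(11 \cdot 7 f,-826 \right)} + \left(-16 - 71\right) 52} = \frac{1}{\frac{779 - 826}{-12 + 11 \cdot 7 \cdot 80} + \left(-16 - 71\right) 52} = \frac{1}{\frac{1}{-12 + 77 \cdot 80} \left(-47\right) - 4524} = \frac{1}{\frac{1}{-12 + 6160} \left(-47\right) - 4524} = \frac{1}{\frac{1}{6148} \left(-47\right) - 4524} = \frac{1}{- \frac{47}{6148} - 4524} = \frac{1}{- \frac{27813599}{6148}} = - \frac{6148}{27813599}$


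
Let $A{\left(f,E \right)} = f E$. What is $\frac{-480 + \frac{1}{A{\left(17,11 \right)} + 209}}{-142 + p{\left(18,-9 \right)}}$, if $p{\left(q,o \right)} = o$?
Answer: $\frac{190079}{59796} \approx 3.1788$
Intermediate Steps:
$A{\left(f,E \right)} = E f$
$\frac{-480 + \frac{1}{A{\left(17,11 \right)} + 209}}{-142 + p{\left(18,-9 \right)}} = \frac{-480 + \frac{1}{11 \cdot 17 + 209}}{-142 - 9} = \frac{-480 + \frac{1}{187 + 209}}{-151} = \left(-480 + \frac{1}{396}\right) \left(- \frac{1}{151}\right) = \left(- \frac{190079}{396}\right) \left(- \frac{1}{151}\right) = \frac{190079}{59796}$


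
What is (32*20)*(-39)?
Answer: -24960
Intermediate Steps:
(32*20)*(-39) = 640*(-39) = -24960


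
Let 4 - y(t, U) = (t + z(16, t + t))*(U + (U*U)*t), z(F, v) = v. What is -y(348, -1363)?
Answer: 674948347952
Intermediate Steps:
y(t, U) = 4 - 3*t*(U + t*U²) (y(t, U) = 4 - (t + (t + t))*(U + (U*U)*t) = 4 - (t + 2*t)*(U + U²*t) = 4 - 3*t*(U + t*U²))
-y(348, -1363) = -(4 - 3*(-1363)*348 - 3*(-1363)²*348²) = -(4 + 1422972 - 3*1857769*121104) = -(4 + 1422972 - 674949770928) = -1*(-674948347952) = 674948347952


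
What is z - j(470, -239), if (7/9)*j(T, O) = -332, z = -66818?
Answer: -464738/7 ≈ -66391.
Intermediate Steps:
j(T, O) = -2988/7 (j(T, O) = (9/7)*(-332) = -2988/7)
z - j(470, -239) = -66818 - 1*(-2988/7) = -66818 + 2988/7 = -464738/7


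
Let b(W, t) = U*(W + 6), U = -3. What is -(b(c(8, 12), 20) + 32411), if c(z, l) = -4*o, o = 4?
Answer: -32441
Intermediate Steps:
c(z, l) = -16 (c(z, l) = -4*4 = -16)
b(W, t) = -18 - 3*W (b(W, t) = -3*(W + 6) = -3*(6 + W) = -18 - 3*W)
-(b(c(8, 12), 20) + 32411) = -((-18 - 3*(-16)) + 32411) = -((-18 + 48) + 32411) = -(30 + 32411) = -1*32441 = -32441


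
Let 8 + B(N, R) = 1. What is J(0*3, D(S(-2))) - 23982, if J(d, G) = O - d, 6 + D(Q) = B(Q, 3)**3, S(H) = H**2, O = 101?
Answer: -23881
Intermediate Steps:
B(N, R) = -7 (B(N, R) = -8 + 1 = -7)
D(Q) = -349 (D(Q) = -6 + (-7)**3 = -6 - 343 = -349)
J(d, G) = 101 - d
J(0*3, D(S(-2))) - 23982 = (101 - 0*3) - 23982 = (101 - 1*0) - 23982 = (101 + 0) - 23982 = 101 - 23982 = -23881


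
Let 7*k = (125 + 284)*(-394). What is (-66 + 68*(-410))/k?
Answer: 97811/80573 ≈ 1.2139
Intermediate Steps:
k = -161146/7 (k = ((125 + 284)*(-394))/7 = (409*(-394))/7 = (⅐)*(-161146) = -161146/7 ≈ -23021.)
(-66 + 68*(-410))/k = (-66 + 68*(-410))/(-161146/7) = (-66 - 27880)*(-7/161146) = -27946*(-7/161146) = 97811/80573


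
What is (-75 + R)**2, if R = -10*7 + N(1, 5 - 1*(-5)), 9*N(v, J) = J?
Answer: 1677025/81 ≈ 20704.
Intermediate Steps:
N(v, J) = J/9
R = -620/9 (R = -10*7 + (5 - 1*(-5))/9 = -70 + (5 + 5)/9 = -70 + (1/9)*10 = -70 + 10/9 = -620/9 ≈ -68.889)
(-75 + R)**2 = (-75 - 620/9)**2 = (-1295/9)**2 = 1677025/81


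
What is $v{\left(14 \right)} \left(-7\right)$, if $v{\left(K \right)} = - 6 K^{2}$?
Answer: $8232$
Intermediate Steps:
$v{\left(14 \right)} \left(-7\right) = - 6 \cdot 14^{2} \left(-7\right) = \left(-6\right) 196 \left(-7\right) = \left(-1176\right) \left(-7\right) = 8232$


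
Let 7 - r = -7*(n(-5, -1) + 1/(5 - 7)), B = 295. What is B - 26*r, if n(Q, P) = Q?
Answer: 1114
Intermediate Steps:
r = -63/2 (r = 7 - (-7)*(-5 + 1/(5 - 7)) = 7 - (-7)*(-5 + 1/(-2)) = 7 - (-7)*(-5 - ½) = 7 - (-7)*(-11)/2 = 7 - 1*77/2 = 7 - 77/2 = -63/2 ≈ -31.500)
B - 26*r = 295 - 26*(-63/2) = 295 + 819 = 1114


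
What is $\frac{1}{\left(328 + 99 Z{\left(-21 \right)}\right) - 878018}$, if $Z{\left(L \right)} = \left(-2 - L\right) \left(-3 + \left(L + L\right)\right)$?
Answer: $- \frac{1}{962335} \approx -1.0391 \cdot 10^{-6}$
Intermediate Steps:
$Z{\left(L \right)} = \left(-3 + 2 L\right) \left(-2 - L\right)$ ($Z{\left(L \right)} = \left(-2 - L\right) \left(-3 + 2 L\right) = \left(-3 + 2 L\right) \left(-2 - L\right)$)
$\frac{1}{\left(328 + 99 Z{\left(-21 \right)}\right) - 878018} = \frac{1}{\left(328 + 99 \left(6 - -21 - 2 \left(-21\right)^{2}\right)\right) - 878018} = \frac{1}{\left(328 + 99 \left(6 + 21 - 882\right)\right) - 878018} = \frac{1}{\left(328 + 99 \left(-855\right)\right) - 878018} = \frac{1}{\left(328 - 84645\right) - 878018} = \frac{1}{-84317 - 878018} = \frac{1}{-962335} = - \frac{1}{962335}$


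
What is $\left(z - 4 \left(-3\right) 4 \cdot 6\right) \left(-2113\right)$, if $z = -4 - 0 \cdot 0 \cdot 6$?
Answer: $-600092$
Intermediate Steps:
$z = -4$ ($z = -4 - 0 \cdot 6 = -4 - 0 = -4 + 0 = -4$)
$\left(z - 4 \left(-3\right) 4 \cdot 6\right) \left(-2113\right) = \left(-4 - 4 \left(-3\right) 4 \cdot 6\right) \left(-2113\right) = \left(-4 - 4 \left(\left(-12\right) 6\right)\right) \left(-2113\right) = \left(-4 - -288\right) \left(-2113\right) = \left(-4 + 288\right) \left(-2113\right) = 284 \left(-2113\right) = -600092$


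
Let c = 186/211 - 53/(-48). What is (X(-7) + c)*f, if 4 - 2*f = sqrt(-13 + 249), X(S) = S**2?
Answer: 516383/5064 - 516383*sqrt(59)/10128 ≈ -289.66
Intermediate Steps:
c = 20111/10128 (c = 186*(1/211) - 53*(-1/48) = 186/211 + 53/48 = 20111/10128 ≈ 1.9857)
f = 2 - sqrt(59) (f = 2 - sqrt(-13 + 249)/2 = 2 - sqrt(59) ≈ -5.6811)
(X(-7) + c)*f = ((-7)**2 + 20111/10128)*(2 - sqrt(59)) = (49 + 20111/10128)*(2 - sqrt(59)) = 516383*(2 - sqrt(59))/10128 = 516383/5064 - 516383*sqrt(59)/10128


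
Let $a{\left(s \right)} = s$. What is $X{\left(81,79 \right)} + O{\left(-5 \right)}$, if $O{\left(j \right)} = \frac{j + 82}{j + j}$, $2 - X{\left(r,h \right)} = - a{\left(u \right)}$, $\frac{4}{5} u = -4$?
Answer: $- \frac{107}{10} \approx -10.7$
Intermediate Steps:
$u = -5$ ($u = \frac{5}{4} \left(-4\right) = -5$)
$X{\left(r,h \right)} = -3$ ($X{\left(r,h \right)} = 2 - \left(-1\right) \left(-5\right) = 2 - 5 = -3$)
$O{\left(j \right)} = \frac{82 + j}{2 j}$
$X{\left(81,79 \right)} + O{\left(-5 \right)} = -3 + \frac{82 - 5}{2 \left(-5\right)} = -3 + \frac{1}{2} \left(- \frac{1}{5}\right) 77 = -3 - \frac{77}{10} = - \frac{107}{10}$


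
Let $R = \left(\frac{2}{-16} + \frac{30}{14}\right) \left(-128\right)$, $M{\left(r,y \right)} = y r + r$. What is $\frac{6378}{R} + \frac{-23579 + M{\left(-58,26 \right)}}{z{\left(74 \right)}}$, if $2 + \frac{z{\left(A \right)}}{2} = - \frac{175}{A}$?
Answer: $\frac{833839631}{291992} \approx 2855.7$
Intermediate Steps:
$M{\left(r,y \right)} = r + r y$ ($M{\left(r,y \right)} = r y + r = r + r y$)
$z{\left(A \right)} = -4 - \frac{350}{A}$ ($z{\left(A \right)} = -4 + 2 \left(- \frac{175}{A}\right) = -4 - \frac{350}{A}$)
$R = - \frac{1808}{7}$ ($R = \left(2 \left(- \frac{1}{16}\right) + 30 \cdot \frac{1}{14}\right) \left(-128\right) = \left(- \frac{1}{8} + \frac{15}{7}\right) \left(-128\right) = \frac{113}{56} \left(-128\right) = - \frac{1808}{7} \approx -258.29$)
$\frac{6378}{R} + \frac{-23579 + M{\left(-58,26 \right)}}{z{\left(74 \right)}} = \frac{6378}{- \frac{1808}{7}} + \frac{-23579 - 58 \left(1 + 26\right)}{-4 - \frac{350}{74}} = 6378 \left(- \frac{7}{1808}\right) + \frac{-23579 - 1566}{-4 - \frac{175}{37}} = - \frac{22323}{904} + \frac{-23579 - 1566}{-4 - \frac{175}{37}} = - \frac{22323}{904} - \frac{25145}{- \frac{323}{37}} = - \frac{22323}{904} - - \frac{930365}{323} = - \frac{22323}{904} + \frac{930365}{323} = \frac{833839631}{291992}$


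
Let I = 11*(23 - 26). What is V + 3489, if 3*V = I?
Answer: 3478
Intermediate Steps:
I = -33 (I = 11*(-3) = -33)
V = -11 (V = (⅓)*(-33) = -11)
V + 3489 = -11 + 3489 = 3478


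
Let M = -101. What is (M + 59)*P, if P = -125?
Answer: 5250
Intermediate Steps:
(M + 59)*P = (-101 + 59)*(-125) = -42*(-125) = 5250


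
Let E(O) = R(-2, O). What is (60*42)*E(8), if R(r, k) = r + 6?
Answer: 10080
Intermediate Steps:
R(r, k) = 6 + r
E(O) = 4 (E(O) = 6 - 2 = 4)
(60*42)*E(8) = (60*42)*4 = 2520*4 = 10080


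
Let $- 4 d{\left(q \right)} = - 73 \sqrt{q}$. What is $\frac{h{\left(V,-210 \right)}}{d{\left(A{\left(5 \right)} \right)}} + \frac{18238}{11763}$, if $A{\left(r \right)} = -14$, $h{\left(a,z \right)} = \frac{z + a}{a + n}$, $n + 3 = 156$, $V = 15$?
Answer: $\frac{18238}{11763} + \frac{65 i \sqrt{14}}{14308} \approx 1.5505 + 0.016998 i$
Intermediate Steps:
$n = 153$ ($n = -3 + 156 = 153$)
$h{\left(a,z \right)} = \frac{a + z}{153 + a}$ ($h{\left(a,z \right)} = \frac{z + a}{a + 153} = \frac{a + z}{153 + a}$)
$d{\left(q \right)} = \frac{73 \sqrt{q}}{4}$ ($d{\left(q \right)} = - \frac{\left(-73\right) \sqrt{q}}{4} = \frac{73 \sqrt{q}}{4}$)
$\frac{h{\left(V,-210 \right)}}{d{\left(A{\left(5 \right)} \right)}} + \frac{18238}{11763} = \frac{\frac{1}{153 + 15} \left(15 - 210\right)}{\frac{73}{4} \sqrt{-14}} + \frac{18238}{11763} = \frac{\frac{1}{168} \left(-195\right)}{\frac{73}{4} i \sqrt{14}} + 18238 \cdot \frac{1}{11763} = \frac{\frac{1}{168} \left(-195\right)}{\frac{73}{4} i \sqrt{14}} + \frac{18238}{11763} = - \frac{65 \left(- \frac{2 i \sqrt{14}}{511}\right)}{56} + \frac{18238}{11763} = \frac{65 i \sqrt{14}}{14308} + \frac{18238}{11763} = \frac{18238}{11763} + \frac{65 i \sqrt{14}}{14308}$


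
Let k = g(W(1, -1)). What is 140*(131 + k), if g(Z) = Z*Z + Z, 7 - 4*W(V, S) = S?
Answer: 19180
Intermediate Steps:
W(V, S) = 7/4 - S/4
g(Z) = Z + Z² (g(Z) = Z² + Z = Z + Z²)
k = 6 (k = (7/4 - ¼*(-1))*(1 + (7/4 - ¼*(-1))) = (7/4 + ¼)*(1 + (7/4 + ¼)) = 2*(1 + 2) = 2*3 = 6)
140*(131 + k) = 140*(131 + 6) = 140*137 = 19180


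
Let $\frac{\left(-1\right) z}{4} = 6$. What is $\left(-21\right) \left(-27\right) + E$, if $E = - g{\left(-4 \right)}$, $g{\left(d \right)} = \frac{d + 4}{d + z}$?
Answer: $567$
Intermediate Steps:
$z = -24$ ($z = \left(-4\right) 6 = -24$)
$g{\left(d \right)} = \frac{4 + d}{-24 + d}$ ($g{\left(d \right)} = \frac{d + 4}{d - 24} = \frac{4 + d}{-24 + d}$)
$E = 0$ ($E = - \frac{4 - 4}{-24 - 4} = - \frac{0}{-28} = - \frac{\left(-1\right) 0}{28} = \left(-1\right) 0 = 0$)
$\left(-21\right) \left(-27\right) + E = \left(-21\right) \left(-27\right) + 0 = 567 + 0 = 567$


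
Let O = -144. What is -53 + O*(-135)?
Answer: 19387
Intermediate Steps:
-53 + O*(-135) = -53 - 144*(-135) = -53 + 19440 = 19387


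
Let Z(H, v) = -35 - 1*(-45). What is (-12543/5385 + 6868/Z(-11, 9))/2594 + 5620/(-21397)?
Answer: 24175305/19925870662 ≈ 0.0012133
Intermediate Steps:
Z(H, v) = 10 (Z(H, v) = -35 + 45 = 10)
(-12543/5385 + 6868/Z(-11, 9))/2594 + 5620/(-21397) = (-12543/5385 + 6868/10)/2594 + 5620/(-21397) = (-12543*1/5385 + 6868*(⅒))*(1/2594) + 5620*(-1/21397) = (-4181/1795 + 3434/5)*(1/2594) - 5620/21397 = (245725/359)*(1/2594) - 5620/21397 = 245725/931246 - 5620/21397 = 24175305/19925870662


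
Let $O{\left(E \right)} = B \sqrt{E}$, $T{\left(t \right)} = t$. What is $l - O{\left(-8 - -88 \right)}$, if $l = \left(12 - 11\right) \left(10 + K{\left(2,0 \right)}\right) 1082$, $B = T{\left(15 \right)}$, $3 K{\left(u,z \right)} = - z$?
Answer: $10820 - 60 \sqrt{5} \approx 10686.0$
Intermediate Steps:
$K{\left(u,z \right)} = - \frac{z}{3}$ ($K{\left(u,z \right)} = \frac{\left(-1\right) z}{3} = - \frac{z}{3}$)
$B = 15$
$l = 10820$ ($l = \left(12 - 11\right) \left(10 - 0\right) 1082 = 1 \left(10 + 0\right) 1082 = 1 \cdot 10 \cdot 1082 = 10 \cdot 1082 = 10820$)
$O{\left(E \right)} = 15 \sqrt{E}$
$l - O{\left(-8 - -88 \right)} = 10820 - 15 \sqrt{-8 - -88} = 10820 - 15 \sqrt{-8 + 88} = 10820 - 15 \sqrt{80} = 10820 - 15 \cdot 4 \sqrt{5} = 10820 - 60 \sqrt{5}$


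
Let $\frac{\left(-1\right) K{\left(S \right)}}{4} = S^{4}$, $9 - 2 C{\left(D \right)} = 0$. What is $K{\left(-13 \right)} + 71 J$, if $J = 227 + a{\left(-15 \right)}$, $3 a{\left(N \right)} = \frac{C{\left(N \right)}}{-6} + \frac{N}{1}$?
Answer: $- \frac{393999}{4} \approx -98500.0$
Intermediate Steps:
$C{\left(D \right)} = \frac{9}{2}$ ($C{\left(D \right)} = \frac{9}{2} - 0 = \frac{9}{2} + 0 = \frac{9}{2}$)
$K{\left(S \right)} = - 4 S^{4}$
$a{\left(N \right)} = - \frac{1}{4} + \frac{N}{3}$ ($a{\left(N \right)} = \frac{\frac{9}{2 \left(-6\right)} + \frac{N}{1}}{3} = \frac{\frac{9}{2} \left(- \frac{1}{6}\right) + N 1}{3} = \frac{- \frac{3}{4} + N}{3} = - \frac{1}{4} + \frac{N}{3}$)
$J = \frac{887}{4}$ ($J = 227 + \left(- \frac{1}{4} + \frac{1}{3} \left(-15\right)\right) = 227 - \frac{21}{4} = \frac{887}{4} \approx 221.75$)
$K{\left(-13 \right)} + 71 J = - 4 \left(-13\right)^{4} + 71 \cdot \frac{887}{4} = \left(-4\right) 28561 + \frac{62977}{4} = -114244 + \frac{62977}{4} = - \frac{393999}{4}$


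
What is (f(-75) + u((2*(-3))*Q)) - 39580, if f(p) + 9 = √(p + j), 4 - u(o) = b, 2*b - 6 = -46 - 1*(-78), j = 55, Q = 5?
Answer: -39604 + 2*I*√5 ≈ -39604.0 + 4.4721*I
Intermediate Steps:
b = 19 (b = 3 + (-46 - 1*(-78))/2 = 3 + (-46 + 78)/2 = 3 + (½)*32 = 3 + 16 = 19)
u(o) = -15 (u(o) = 4 - 1*19 = 4 - 19 = -15)
f(p) = -9 + √(55 + p) (f(p) = -9 + √(p + 55) = -9 + √(55 + p))
(f(-75) + u((2*(-3))*Q)) - 39580 = ((-9 + √(55 - 75)) - 15) - 39580 = ((-9 + √(-20)) - 15) - 39580 = ((-9 + 2*I*√5) - 15) - 39580 = (-24 + 2*I*√5) - 39580 = -39604 + 2*I*√5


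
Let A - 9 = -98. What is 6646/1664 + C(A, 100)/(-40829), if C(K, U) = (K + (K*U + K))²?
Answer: -68429515121/33969728 ≈ -2014.4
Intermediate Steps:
A = -89 (A = 9 - 98 = -89)
C(K, U) = (2*K + K*U)² (C(K, U) = (K + (K + K*U))² = (2*K + K*U)²)
6646/1664 + C(A, 100)/(-40829) = 6646/1664 + ((-89)²*(2 + 100)²)/(-40829) = 6646*(1/1664) + (7921*102²)*(-1/40829) = 3323/832 + (7921*10404)*(-1/40829) = 3323/832 + 82410084*(-1/40829) = 3323/832 - 82410084/40829 = -68429515121/33969728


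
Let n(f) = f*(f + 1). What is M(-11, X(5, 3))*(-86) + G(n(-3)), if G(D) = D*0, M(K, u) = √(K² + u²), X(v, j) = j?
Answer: -86*√130 ≈ -980.55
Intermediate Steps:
n(f) = f*(1 + f)
G(D) = 0
M(-11, X(5, 3))*(-86) + G(n(-3)) = √((-11)² + 3²)*(-86) + 0 = √(121 + 9)*(-86) + 0 = √130*(-86) + 0 = -86*√130 + 0 = -86*√130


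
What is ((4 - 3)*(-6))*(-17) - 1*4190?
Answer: -4088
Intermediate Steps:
((4 - 3)*(-6))*(-17) - 1*4190 = (1*(-6))*(-17) - 4190 = -6*(-17) - 4190 = 102 - 4190 = -4088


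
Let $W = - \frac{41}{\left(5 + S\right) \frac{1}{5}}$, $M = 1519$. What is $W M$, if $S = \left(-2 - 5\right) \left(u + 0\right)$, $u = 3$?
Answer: $\frac{311395}{16} \approx 19462.0$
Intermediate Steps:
$S = -21$ ($S = \left(-2 - 5\right) \left(3 + 0\right) = \left(-7\right) 3 = -21$)
$W = \frac{205}{16}$ ($W = - \frac{41}{\left(5 - 21\right) \frac{1}{5}} = - \frac{41}{\left(-16\right) \frac{1}{5}} = - \frac{41}{- \frac{16}{5}} = \left(-41\right) \left(- \frac{5}{16}\right) = \frac{205}{16} \approx 12.813$)
$W M = \frac{205}{16} \cdot 1519 = \frac{311395}{16}$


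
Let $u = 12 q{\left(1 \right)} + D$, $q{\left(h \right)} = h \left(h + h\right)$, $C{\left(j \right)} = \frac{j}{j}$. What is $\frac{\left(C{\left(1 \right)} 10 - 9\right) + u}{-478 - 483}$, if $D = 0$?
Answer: $- \frac{25}{961} \approx -0.026015$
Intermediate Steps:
$C{\left(j \right)} = 1$
$q{\left(h \right)} = 2 h^{2}$ ($q{\left(h \right)} = h 2 h = 2 h^{2}$)
$u = 24$ ($u = 12 \cdot 2 \cdot 1^{2} + 0 = 12 \cdot 2 \cdot 1 + 0 = 12 \cdot 2 + 0 = 24 + 0 = 24$)
$\frac{\left(C{\left(1 \right)} 10 - 9\right) + u}{-478 - 483} = \frac{\left(1 \cdot 10 - 9\right) + 24}{-478 - 483} = \frac{\left(10 - 9\right) + 24}{-961} = \left(1 + 24\right) \left(- \frac{1}{961}\right) = 25 \left(- \frac{1}{961}\right) = - \frac{25}{961}$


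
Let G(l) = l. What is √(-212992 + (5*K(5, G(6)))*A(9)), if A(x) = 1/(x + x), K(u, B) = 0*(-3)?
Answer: 128*I*√13 ≈ 461.51*I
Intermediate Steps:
K(u, B) = 0
A(x) = 1/(2*x)
√(-212992 + (5*K(5, G(6)))*A(9)) = √(-212992 + (5*0)*((½)/9)) = √(-212992 + 0*((½)*(⅑))) = √(-212992 + 0*(1/18)) = √(-212992 + 0) = √(-212992) = 128*I*√13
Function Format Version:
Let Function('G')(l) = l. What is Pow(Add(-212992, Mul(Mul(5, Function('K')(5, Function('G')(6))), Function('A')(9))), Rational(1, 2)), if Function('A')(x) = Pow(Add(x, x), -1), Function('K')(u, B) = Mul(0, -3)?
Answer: Mul(128, I, Pow(13, Rational(1, 2))) ≈ Mul(461.51, I)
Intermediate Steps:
Function('K')(u, B) = 0
Function('A')(x) = Mul(Rational(1, 2), Pow(x, -1)) (Function('A')(x) = Pow(Mul(2, x), -1) = Mul(Rational(1, 2), Pow(x, -1)))
Pow(Add(-212992, Mul(Mul(5, Function('K')(5, Function('G')(6))), Function('A')(9))), Rational(1, 2)) = Pow(Add(-212992, Mul(Mul(5, 0), Mul(Rational(1, 2), Pow(9, -1)))), Rational(1, 2)) = Pow(Add(-212992, Mul(0, Mul(Rational(1, 2), Rational(1, 9)))), Rational(1, 2)) = Pow(Add(-212992, Mul(0, Rational(1, 18))), Rational(1, 2)) = Pow(Add(-212992, 0), Rational(1, 2)) = Pow(-212992, Rational(1, 2)) = Mul(128, I, Pow(13, Rational(1, 2)))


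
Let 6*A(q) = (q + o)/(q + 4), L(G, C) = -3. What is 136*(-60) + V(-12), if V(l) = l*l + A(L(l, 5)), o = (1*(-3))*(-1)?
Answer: -8016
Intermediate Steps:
o = 3 (o = -3*(-1) = 3)
A(q) = (3 + q)/(6*(4 + q)) (A(q) = ((q + 3)/(q + 4))/6 = ((3 + q)/(4 + q))/6 = (3 + q)/(6*(4 + q)))
V(l) = l² (V(l) = l*l + (3 - 3)/(6*(4 - 3)) = l² + (⅙)*0/1 = l² + (⅙)*1*0 = l² + 0 = l²)
136*(-60) + V(-12) = 136*(-60) + (-12)² = -8160 + 144 = -8016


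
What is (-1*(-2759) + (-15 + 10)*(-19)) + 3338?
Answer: 6192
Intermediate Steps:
(-1*(-2759) + (-15 + 10)*(-19)) + 3338 = (2759 - 5*(-19)) + 3338 = (2759 + 95) + 3338 = 2854 + 3338 = 6192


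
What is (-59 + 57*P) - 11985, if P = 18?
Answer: -11018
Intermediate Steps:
(-59 + 57*P) - 11985 = (-59 + 57*18) - 11985 = (-59 + 1026) - 11985 = 967 - 11985 = -11018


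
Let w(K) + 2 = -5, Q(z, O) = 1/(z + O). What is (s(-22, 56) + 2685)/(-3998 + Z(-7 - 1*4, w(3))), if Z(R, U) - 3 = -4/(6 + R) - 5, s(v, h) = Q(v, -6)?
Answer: -375895/559888 ≈ -0.67138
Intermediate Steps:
Q(z, O) = 1/(O + z)
w(K) = -7 (w(K) = -2 - 5 = -7)
s(v, h) = 1/(-6 + v)
Z(R, U) = -2 - 4/(6 + R) (Z(R, U) = 3 + (-4/(6 + R) - 5) = 3 + (-5 - 4/(6 + R)) = -2 - 4/(6 + R))
(s(-22, 56) + 2685)/(-3998 + Z(-7 - 1*4, w(3))) = (1/(-6 - 22) + 2685)/(-3998 + 2*(-8 - (-7 - 1*4))/(6 + (-7 - 1*4))) = (1/(-28) + 2685)/(-3998 + 2*(-8 - (-7 - 4))/(6 + (-7 - 4))) = (-1/28 + 2685)/(-3998 + 2*(-8 - 1*(-11))/(6 - 11)) = 75179/(28*(-3998 + 2*(-8 + 11)/(-5))) = 75179/(28*(-3998 + 2*(-⅕)*3)) = 75179/(28*(-3998 - 6/5)) = 75179/(28*(-19996/5)) = (75179/28)*(-5/19996) = -375895/559888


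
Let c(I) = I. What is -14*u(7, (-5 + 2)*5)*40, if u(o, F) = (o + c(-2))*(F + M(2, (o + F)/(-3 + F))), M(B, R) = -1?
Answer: 44800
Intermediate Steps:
u(o, F) = (-1 + F)*(-2 + o) (u(o, F) = (o - 2)*(F - 1) = (-2 + o)*(-1 + F) = (-1 + F)*(-2 + o))
-14*u(7, (-5 + 2)*5)*40 = -14*(2 - 1*7 - 2*(-5 + 2)*5 + ((-5 + 2)*5)*7)*40 = -14*(2 - 7 - (-6)*5 - 3*5*7)*40 = -14*(2 - 7 - 2*(-15) - 15*7)*40 = -14*(2 - 7 + 30 - 105)*40 = -14*(-80)*40 = 1120*40 = 44800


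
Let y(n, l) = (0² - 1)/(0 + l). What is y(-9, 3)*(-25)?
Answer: 25/3 ≈ 8.3333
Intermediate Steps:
y(n, l) = -1/l (y(n, l) = (0 - 1)/l = -1/l)
y(-9, 3)*(-25) = -1/3*(-25) = -1*⅓*(-25) = -⅓*(-25) = 25/3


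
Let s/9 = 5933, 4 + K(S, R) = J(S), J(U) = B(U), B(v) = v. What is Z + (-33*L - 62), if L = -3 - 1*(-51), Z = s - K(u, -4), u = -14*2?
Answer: 51783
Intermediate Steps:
u = -28
J(U) = U
K(S, R) = -4 + S
s = 53397 (s = 9*5933 = 53397)
Z = 53429 (Z = 53397 - (-4 - 28) = 53397 - 1*(-32) = 53397 + 32 = 53429)
L = 48 (L = -3 + 51 = 48)
Z + (-33*L - 62) = 53429 + (-33*48 - 62) = 53429 + (-1584 - 62) = 53429 - 1646 = 51783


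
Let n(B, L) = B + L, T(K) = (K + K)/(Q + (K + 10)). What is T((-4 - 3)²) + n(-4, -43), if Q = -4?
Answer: -2487/55 ≈ -45.218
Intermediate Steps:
T(K) = 2*K/(6 + K) (T(K) = (K + K)/(-4 + (K + 10)) = (2*K)/(-4 + (10 + K)) = (2*K)/(6 + K) = 2*K/(6 + K))
T((-4 - 3)²) + n(-4, -43) = 2*(-4 - 3)²/(6 + (-4 - 3)²) + (-4 - 43) = 2*(-7)²/(6 + (-7)²) - 47 = 2*49/(6 + 49) - 47 = 2*49/55 - 47 = 2*49*(1/55) - 47 = 98/55 - 47 = -2487/55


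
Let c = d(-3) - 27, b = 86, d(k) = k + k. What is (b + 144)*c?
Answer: -7590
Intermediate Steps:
d(k) = 2*k
c = -33 (c = 2*(-3) - 27 = -6 - 27 = -33)
(b + 144)*c = (86 + 144)*(-33) = 230*(-33) = -7590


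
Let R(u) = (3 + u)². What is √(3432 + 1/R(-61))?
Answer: √11545249/58 ≈ 58.583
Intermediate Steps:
√(3432 + 1/R(-61)) = √(3432 + 1/((3 - 61)²)) = √(3432 + 1/((-58)²)) = √(3432 + 1/3364) = √(11545249/3364) = √11545249/58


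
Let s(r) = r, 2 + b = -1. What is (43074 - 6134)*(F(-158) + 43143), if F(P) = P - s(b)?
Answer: 1587976720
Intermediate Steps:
b = -3 (b = -2 - 1 = -3)
F(P) = 3 + P (F(P) = P - 1*(-3) = P + 3 = 3 + P)
(43074 - 6134)*(F(-158) + 43143) = (43074 - 6134)*((3 - 158) + 43143) = 36940*(-155 + 43143) = 36940*42988 = 1587976720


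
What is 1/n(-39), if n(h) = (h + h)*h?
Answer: 1/3042 ≈ 0.00032873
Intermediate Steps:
n(h) = 2*h² (n(h) = (2*h)*h = 2*h²)
1/n(-39) = 1/(2*(-39)²) = 1/(2*1521) = 1/3042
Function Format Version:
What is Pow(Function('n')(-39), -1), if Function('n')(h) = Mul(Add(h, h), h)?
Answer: Rational(1, 3042) ≈ 0.00032873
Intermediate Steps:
Function('n')(h) = Mul(2, Pow(h, 2)) (Function('n')(h) = Mul(Mul(2, h), h) = Mul(2, Pow(h, 2)))
Pow(Function('n')(-39), -1) = Pow(Mul(2, Pow(-39, 2)), -1) = Pow(Mul(2, 1521), -1) = Pow(3042, -1) = Rational(1, 3042)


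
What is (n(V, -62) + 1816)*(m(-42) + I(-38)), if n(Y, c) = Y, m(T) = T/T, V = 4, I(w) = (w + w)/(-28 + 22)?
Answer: 74620/3 ≈ 24873.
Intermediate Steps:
I(w) = -w/3 (I(w) = (2*w)/(-6) = (2*w)*(-⅙) = -w/3)
m(T) = 1
(n(V, -62) + 1816)*(m(-42) + I(-38)) = (4 + 1816)*(1 - ⅓*(-38)) = 1820*(1 + 38/3) = 1820*(41/3) = 74620/3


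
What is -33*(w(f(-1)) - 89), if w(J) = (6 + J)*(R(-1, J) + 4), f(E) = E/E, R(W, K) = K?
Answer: 1782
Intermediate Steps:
f(E) = 1
w(J) = (4 + J)*(6 + J) (w(J) = (6 + J)*(J + 4) = (6 + J)*(4 + J) = (4 + J)*(6 + J))
-33*(w(f(-1)) - 89) = -33*((24 + 1**2 + 10*1) - 89) = -33*((24 + 1 + 10) - 89) = -33*(35 - 89) = -33*(-54) = 1782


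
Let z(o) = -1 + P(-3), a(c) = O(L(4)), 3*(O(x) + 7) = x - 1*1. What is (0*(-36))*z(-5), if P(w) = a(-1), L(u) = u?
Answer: 0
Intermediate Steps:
O(x) = -22/3 + x/3 (O(x) = -7 + (x - 1*1)/3 = -7 + (x - 1)/3 = -7 + (-1 + x)/3 = -7 + (-⅓ + x/3) = -22/3 + x/3)
a(c) = -6 (a(c) = -22/3 + (⅓)*4 = -22/3 + 4/3 = -6)
P(w) = -6
z(o) = -7 (z(o) = -1 - 6 = -7)
(0*(-36))*z(-5) = (0*(-36))*(-7) = 0*(-7) = 0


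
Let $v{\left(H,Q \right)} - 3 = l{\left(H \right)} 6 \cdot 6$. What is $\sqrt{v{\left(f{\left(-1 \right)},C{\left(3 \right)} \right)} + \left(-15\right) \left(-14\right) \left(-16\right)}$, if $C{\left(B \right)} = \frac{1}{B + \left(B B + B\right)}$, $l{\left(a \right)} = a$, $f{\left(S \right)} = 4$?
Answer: $3 i \sqrt{357} \approx 56.683 i$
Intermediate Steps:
$C{\left(B \right)} = \frac{1}{B^{2} + 2 B}$ ($C{\left(B \right)} = \frac{1}{B + \left(B^{2} + B\right)} = \frac{1}{B + \left(B + B^{2}\right)} = \frac{1}{B^{2} + 2 B}$)
$v{\left(H,Q \right)} = 3 + 36 H$ ($v{\left(H,Q \right)} = 3 + H 6 \cdot 6 = 3 + 6 H 6 = 3 + 36 H$)
$\sqrt{v{\left(f{\left(-1 \right)},C{\left(3 \right)} \right)} + \left(-15\right) \left(-14\right) \left(-16\right)} = \sqrt{\left(3 + 36 \cdot 4\right) + \left(-15\right) \left(-14\right) \left(-16\right)} = \sqrt{\left(3 + 144\right) + 210 \left(-16\right)} = \sqrt{147 - 3360} = \sqrt{-3213} = 3 i \sqrt{357}$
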